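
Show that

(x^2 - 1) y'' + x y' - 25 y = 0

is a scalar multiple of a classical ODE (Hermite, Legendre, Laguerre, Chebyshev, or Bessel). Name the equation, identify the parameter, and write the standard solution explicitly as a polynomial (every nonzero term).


All three coefficients share the factor -1; dividing through by -1 gives  (1 - x^2) y'' - x y' + 25 y = 0.
This matches the Chebyshev equation (1 - x^2) y'' - x y' + n^2 y = 0 (note the -x y' term, not -2x y') with n^2 = 25, so n = 5; the polynomial solution is T_5(x).
With y = sum_k a_k x^k, matching x^k gives (k+2)(k+1) a_{k+2} = (k^2 - n^2) a_k = (k - 5)(k + 5) a_k. The right side vanishes at k = 5, so the series with the parity of 5 terminates at degree 5.
Standard normalization: leading coefficient of T_n is 2^(n-1), so a_5 = 2^4 = 16. Work downward with a_k = (k+1)(k+2) a_{k+2} / ((k - 5)(k + 5)):
  a_3 = (4)(5)(16) / ((3 - 5)(3 + 5)) = 320/(-16) = -20
  a_1 = (2)(3)(-20) / ((1 - 5)(1 + 5)) = -120/(-24) = 5
Hence T_5(x) = 16 x^5 - 20 x^3 + 5 x.

T_5(x); series = 16 x^5 - 20 x^3 + 5 x


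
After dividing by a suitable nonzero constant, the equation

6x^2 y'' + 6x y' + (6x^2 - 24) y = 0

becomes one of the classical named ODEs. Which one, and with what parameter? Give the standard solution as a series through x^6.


All three coefficients share the factor 6; dividing through by 6 gives  x^2 y'' + x y' + (x^2 - 4) y = 0.
This matches the Bessel equation x^2 y'' + x y' + (x^2 - nu^2) y = 0 with nu^2 = 4, so nu = 2; the solution bounded at x = 0 is J_2(x).
Frobenius at x = 0: indicial roots ±nu; for r = nu the recurrence k(k + 2nu) c_k = -c_{k-2} gives the standard series J_nu(x) = sum_{k>=0} (-1)^k / (k! (k+nu)!) (x/2)^(2k+nu). Evaluate the first 3 terms:
  k = 0: (-1)^0 / (0! * 2! * 2^2) x^2 = 1/(1*2*4) x^2 = (1/8) x^2
  k = 1: (-1)^1 / (1! * 3! * 2^4) x^4 = -1/(1*6*16) x^4 = (-1/96) x^4
  k = 2: (-1)^2 / (2! * 4! * 2^6) x^6 = 1/(2*24*64) x^6 = (1/3072) x^6
Hence J_2(x) = x^6/3072 - x^4/96 + x^2/8 + ....

J_2(x); series = x^6/3072 - x^4/96 + x^2/8


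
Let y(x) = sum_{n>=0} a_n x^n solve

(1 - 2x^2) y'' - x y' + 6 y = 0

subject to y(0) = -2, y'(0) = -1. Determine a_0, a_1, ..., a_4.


Ansatz: y(x) = sum_{n>=0} a_n x^n, so y'(x) = sum_{n>=1} n a_n x^(n-1) and y''(x) = sum_{n>=2} n(n-1) a_n x^(n-2).
Substitute into P(x) y'' + Q(x) y' + R(x) y = 0 with P(x) = 1 - 2x^2, Q(x) = -x, R(x) = 6, and match powers of x.
Initial conditions: a_0 = -2, a_1 = -1.
Setting the coefficient of each power of x to zero and solving order by order (substituting the coefficients already found):
  x^0: 2 a_2 + 6 a_0 = 0  ->  2 a_2 = -6 a_0 = 12  ->  a_2 = 6
  x^1: 6 a_3 + 5 a_1 = 0  ->  6 a_3 = -5 a_1 = 5  ->  a_3 = 5/6
  x^2: 12 a_4 = 0  ->  a_4 = 0
Truncated series: y(x) = -2 - x + 6 x^2 + (5/6) x^3 + O(x^5).

a_0 = -2; a_1 = -1; a_2 = 6; a_3 = 5/6; a_4 = 0


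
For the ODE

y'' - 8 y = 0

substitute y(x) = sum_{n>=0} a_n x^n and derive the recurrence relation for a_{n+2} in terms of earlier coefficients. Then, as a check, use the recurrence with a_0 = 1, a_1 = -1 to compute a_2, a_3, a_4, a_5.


Substitute y = sum_n a_n x^n into y'' + (const) y = 0.
y''(x) = sum_{n>=0} (n+2)(n+1) a_{n+2} x^n.
The ODE becomes sum_n [(n+2)(n+1) a_{n+2} - 8 a_n] x^n = 0.
Setting each coefficient to zero gives the recurrence:
  (n+2)(n+1) a_{n+2} - 8 a_n = 0,
  a_{n+2} = 8 / ((n+1)(n+2)) a_n.

Check with a_0 = 1, a_1 = -1 (apply the recurrence for n = 0, 1, 2, 3): a_0 = 1, a_1 = -1, a_2 = 4, a_3 = -4/3, a_4 = 8/3, a_5 = -8/15.

a_{n+2} = 8/((n+1)(n+2)) * a_n; check: a_0 = 1, a_1 = -1, a_2 = 4, a_3 = -4/3, a_4 = 8/3, a_5 = -8/15


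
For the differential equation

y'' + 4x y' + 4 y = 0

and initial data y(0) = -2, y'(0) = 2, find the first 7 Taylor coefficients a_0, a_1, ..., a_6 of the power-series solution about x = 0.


Ansatz: y(x) = sum_{n>=0} a_n x^n, so y'(x) = sum_{n>=1} n a_n x^(n-1) and y''(x) = sum_{n>=2} n(n-1) a_n x^(n-2).
Substitute into P(x) y'' + Q(x) y' + R(x) y = 0 with P(x) = 1, Q(x) = 4x, R(x) = 4, and match powers of x.
Initial conditions: a_0 = -2, a_1 = 2.
Setting the coefficient of each power of x to zero and solving order by order (substituting the coefficients already found):
  x^0: 2 a_2 + 4 a_0 = 0  ->  2 a_2 = -4 a_0 = 8  ->  a_2 = 4
  x^1: 6 a_3 + 8 a_1 = 0  ->  6 a_3 = -8 a_1 = -16  ->  a_3 = -8/3
  x^2: 12 a_4 + 12 a_2 = 0  ->  12 a_4 = -12 a_2 = -48  ->  a_4 = -4
  x^3: 20 a_5 + 16 a_3 = 0  ->  20 a_5 = -16 a_3 = 128/3  ->  a_5 = 32/15
  x^4: 30 a_6 + 20 a_4 = 0  ->  30 a_6 = -20 a_4 = 80  ->  a_6 = 8/3
Truncated series: y(x) = -2 + 2 x + 4 x^2 - (8/3) x^3 - 4 x^4 + (32/15) x^5 + (8/3) x^6 + O(x^7).

a_0 = -2; a_1 = 2; a_2 = 4; a_3 = -8/3; a_4 = -4; a_5 = 32/15; a_6 = 8/3


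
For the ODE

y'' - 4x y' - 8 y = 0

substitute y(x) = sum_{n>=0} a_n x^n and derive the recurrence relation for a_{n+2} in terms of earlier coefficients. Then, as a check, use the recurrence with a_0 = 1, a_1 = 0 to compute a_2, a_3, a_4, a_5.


Substitute y = sum_n a_n x^n.
y''(x) has coefficient (n+2)(n+1) a_{n+2} at x^n;
-4 x y'(x) has coefficient -4 n a_n at x^n (shift);
-8 y(x) has coefficient -8 a_n at x^n.
Matching x^n: (n+2)(n+1) a_{n+2} + (-4n - 8) a_n = 0.
Thus a_{n+2} = (4n + 8) / ((n+1)(n+2)) * a_n.

Check with a_0 = 1, a_1 = 0 (apply the recurrence for n = 0, 1, 2, 3): a_0 = 1, a_1 = 0, a_2 = 4, a_3 = 0, a_4 = 16/3, a_5 = 0.

a_(n+2) = (4n + 8) / ((n+1)(n+2)) * a_n; check: a_0 = 1, a_1 = 0, a_2 = 4, a_3 = 0, a_4 = 16/3, a_5 = 0


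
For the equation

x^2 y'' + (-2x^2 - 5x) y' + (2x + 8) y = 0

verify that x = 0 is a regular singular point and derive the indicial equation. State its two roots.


Divide by x^2 to reach normal form y'' + P_1(x) y' + P_2(x) y = 0 with P_1(x) = -2 - 5/x and P_2(x) = 2/x + 8/x^2.
x = 0 is a singular point because the y'-coefficient -2 - 5/x has a pole at x = 0 and the y-coefficient 2/x + 8/x^2 has a pole at x = 0.
It is a regular singular point because x P_1(x) = p(x) = -2x - 5 and x^2 P_2(x) = q(x) = 2x + 8 are polynomials, hence analytic at x = 0.
p(0) = -5,  q(0) = 8.
Indicial equation: r(r-1) + p(0) r + q(0) = 0, i.e. r^2 + (p(0) - 1) r + q(0) = 0, i.e. r^2 - 6 r + 8 = 0.
Discriminant: (-6)^2 - 4(8) = 4, so r = (6 ± 2)/2.
Solving: r_1 = 4, r_2 = 2.

indicial: r^2 - 6 r + 8 = 0; roots r_1 = 4, r_2 = 2


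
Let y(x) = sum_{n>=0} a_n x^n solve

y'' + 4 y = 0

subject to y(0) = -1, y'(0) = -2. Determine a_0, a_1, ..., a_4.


Ansatz: y(x) = sum_{n>=0} a_n x^n, so y'(x) = sum_{n>=1} n a_n x^(n-1) and y''(x) = sum_{n>=2} n(n-1) a_n x^(n-2).
Substitute into P(x) y'' + Q(x) y' + R(x) y = 0 with P(x) = 1, Q(x) = 0, R(x) = 4, and match powers of x.
Initial conditions: a_0 = -1, a_1 = -2.
Setting the coefficient of each power of x to zero and solving order by order (substituting the coefficients already found):
  x^0: 2 a_2 + 4 a_0 = 0  ->  2 a_2 = -4 a_0 = 4  ->  a_2 = 2
  x^1: 6 a_3 + 4 a_1 = 0  ->  6 a_3 = -4 a_1 = 8  ->  a_3 = 4/3
  x^2: 12 a_4 + 4 a_2 = 0  ->  12 a_4 = -4 a_2 = -8  ->  a_4 = -2/3
Truncated series: y(x) = -1 - 2 x + 2 x^2 + (4/3) x^3 - (2/3) x^4 + O(x^5).

a_0 = -1; a_1 = -2; a_2 = 2; a_3 = 4/3; a_4 = -2/3


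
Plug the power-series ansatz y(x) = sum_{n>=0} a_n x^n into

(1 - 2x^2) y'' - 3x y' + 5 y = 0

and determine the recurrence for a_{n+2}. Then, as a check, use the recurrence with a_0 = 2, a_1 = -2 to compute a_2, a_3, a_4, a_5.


Substitute y = sum_n a_n x^n.
(1 - 2 x^2) y'' contributes (n+2)(n+1) a_{n+2} - 2 n(n-1) a_n at x^n.
-3 x y'(x) contributes -3 n a_n at x^n.
5 y(x) contributes 5 a_n at x^n.
Matching x^n: (n+2)(n+1) a_{n+2} + (-2 n(n-1) - 3 n + 5) a_n = 0.
Thus a_{n+2} = (2 n(n-1) + 3 n - 5) / ((n+1)(n+2)) * a_n.

Check with a_0 = 2, a_1 = -2 (apply the recurrence for n = 0, 1, 2, 3): a_0 = 2, a_1 = -2, a_2 = -5, a_3 = 2/3, a_4 = -25/12, a_5 = 8/15.

a_(n+2) = (2 n(n-1) + 3 n - 5) / ((n+1)(n+2)) * a_n; check: a_0 = 2, a_1 = -2, a_2 = -5, a_3 = 2/3, a_4 = -25/12, a_5 = 8/15


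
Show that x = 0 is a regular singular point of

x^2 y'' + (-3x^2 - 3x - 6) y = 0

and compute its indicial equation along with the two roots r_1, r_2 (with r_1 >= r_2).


Divide by x^2 to reach normal form y'' + P_1(x) y' + P_2(x) y = 0 with P_1(x) = 0 and P_2(x) = -3 - 3/x - 6/x^2.
x = 0 is a singular point because the y-coefficient -3 - 3/x - 6/x^2 has a pole at x = 0.
It is a regular singular point because x P_1(x) = p(x) = 0 and x^2 P_2(x) = q(x) = -3x^2 - 3x - 6 are polynomials, hence analytic at x = 0.
p(0) = 0,  q(0) = -6.
Indicial equation: r(r-1) + p(0) r + q(0) = 0, i.e. r^2 + (p(0) - 1) r + q(0) = 0, i.e. r^2 - 1 r - 6 = 0.
Discriminant: (-1)^2 - 4(-6) = 25, so r = (1 ± 5)/2.
Solving: r_1 = 3, r_2 = -2.

indicial: r^2 - 1 r - 6 = 0; roots r_1 = 3, r_2 = -2


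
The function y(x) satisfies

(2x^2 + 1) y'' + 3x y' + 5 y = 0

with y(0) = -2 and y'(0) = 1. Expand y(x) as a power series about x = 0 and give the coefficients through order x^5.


Ansatz: y(x) = sum_{n>=0} a_n x^n, so y'(x) = sum_{n>=1} n a_n x^(n-1) and y''(x) = sum_{n>=2} n(n-1) a_n x^(n-2).
Substitute into P(x) y'' + Q(x) y' + R(x) y = 0 with P(x) = 2x^2 + 1, Q(x) = 3x, R(x) = 5, and match powers of x.
Initial conditions: a_0 = -2, a_1 = 1.
Setting the coefficient of each power of x to zero and solving order by order (substituting the coefficients already found):
  x^0: 2 a_2 + 5 a_0 = 0  ->  2 a_2 = -5 a_0 = 10  ->  a_2 = 5
  x^1: 6 a_3 + 8 a_1 = 0  ->  6 a_3 = -8 a_1 = -8  ->  a_3 = -4/3
  x^2: 12 a_4 + 15 a_2 = 0  ->  12 a_4 = -15 a_2 = -75  ->  a_4 = -25/4
  x^3: 20 a_5 + 26 a_3 = 0  ->  20 a_5 = -26 a_3 = 104/3  ->  a_5 = 26/15
Truncated series: y(x) = -2 + x + 5 x^2 - (4/3) x^3 - (25/4) x^4 + (26/15) x^5 + O(x^6).

a_0 = -2; a_1 = 1; a_2 = 5; a_3 = -4/3; a_4 = -25/4; a_5 = 26/15


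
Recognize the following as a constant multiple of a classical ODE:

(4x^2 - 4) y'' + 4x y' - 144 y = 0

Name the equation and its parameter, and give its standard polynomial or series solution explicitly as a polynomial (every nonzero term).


All three coefficients share the factor -4; dividing through by -4 gives  (1 - x^2) y'' - x y' + 36 y = 0.
This matches the Chebyshev equation (1 - x^2) y'' - x y' + n^2 y = 0 (note the -x y' term, not -2x y') with n^2 = 36, so n = 6; the polynomial solution is T_6(x).
With y = sum_k a_k x^k, matching x^k gives (k+2)(k+1) a_{k+2} = (k^2 - n^2) a_k = (k - 6)(k + 6) a_k. The right side vanishes at k = 6, so the series with the parity of 6 terminates at degree 6.
Standard normalization: leading coefficient of T_n is 2^(n-1), so a_6 = 2^5 = 32. Work downward with a_k = (k+1)(k+2) a_{k+2} / ((k - 6)(k + 6)):
  a_4 = (5)(6)(32) / ((4 - 6)(4 + 6)) = 960/(-20) = -48
  a_2 = (3)(4)(-48) / ((2 - 6)(2 + 6)) = -576/(-32) = 18
  a_0 = (1)(2)(18) / ((0 - 6)(0 + 6)) = 36/(-36) = -1
Hence T_6(x) = 32 x^6 - 48 x^4 + 18 x^2 - 1.

T_6(x); series = 32 x^6 - 48 x^4 + 18 x^2 - 1


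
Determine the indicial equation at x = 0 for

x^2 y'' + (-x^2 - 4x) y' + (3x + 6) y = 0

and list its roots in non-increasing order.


Divide by x^2 to reach normal form y'' + P_1(x) y' + P_2(x) y = 0 with P_1(x) = -1 - 4/x and P_2(x) = 3/x + 6/x^2.
x = 0 is a singular point because the y'-coefficient -1 - 4/x has a pole at x = 0 and the y-coefficient 3/x + 6/x^2 has a pole at x = 0.
It is a regular singular point because x P_1(x) = p(x) = -x - 4 and x^2 P_2(x) = q(x) = 3x + 6 are polynomials, hence analytic at x = 0.
p(0) = -4,  q(0) = 6.
Indicial equation: r(r-1) + p(0) r + q(0) = 0, i.e. r^2 + (p(0) - 1) r + q(0) = 0, i.e. r^2 - 5 r + 6 = 0.
Discriminant: (-5)^2 - 4(6) = 1, so r = (5 ± 1)/2.
Solving: r_1 = 3, r_2 = 2.

indicial: r^2 - 5 r + 6 = 0; roots r_1 = 3, r_2 = 2


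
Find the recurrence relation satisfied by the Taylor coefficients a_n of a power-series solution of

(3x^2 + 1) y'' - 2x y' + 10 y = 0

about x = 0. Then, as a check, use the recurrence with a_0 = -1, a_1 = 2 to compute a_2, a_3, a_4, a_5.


Substitute y = sum_n a_n x^n.
(1 + 3 x^2) y'' contributes (n+2)(n+1) a_{n+2} + 3 n(n-1) a_n at x^n.
-2 x y'(x) contributes -2 n a_n at x^n.
10 y(x) contributes 10 a_n at x^n.
Matching x^n: (n+2)(n+1) a_{n+2} + (3 n(n-1) - 2 n + 10) a_n = 0.
Thus a_{n+2} = (-3 n(n-1) + 2 n - 10) / ((n+1)(n+2)) * a_n.

Check with a_0 = -1, a_1 = 2 (apply the recurrence for n = 0, 1, 2, 3): a_0 = -1, a_1 = 2, a_2 = 5, a_3 = -8/3, a_4 = -5, a_5 = 44/15.

a_(n+2) = (-3 n(n-1) + 2 n - 10) / ((n+1)(n+2)) * a_n; check: a_0 = -1, a_1 = 2, a_2 = 5, a_3 = -8/3, a_4 = -5, a_5 = 44/15


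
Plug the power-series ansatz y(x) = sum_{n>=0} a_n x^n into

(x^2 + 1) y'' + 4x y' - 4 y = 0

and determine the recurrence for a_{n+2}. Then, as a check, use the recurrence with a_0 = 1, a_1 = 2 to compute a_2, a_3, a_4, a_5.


Substitute y = sum_n a_n x^n.
(1 + 1 x^2) y'' contributes (n+2)(n+1) a_{n+2} + n(n-1) a_n at x^n.
4 x y'(x) contributes 4 n a_n at x^n.
-4 y(x) contributes -4 a_n at x^n.
Matching x^n: (n+2)(n+1) a_{n+2} + (n(n-1) + 4 n - 4) a_n = 0.
Thus a_{n+2} = (-n(n-1) - 4 n + 4) / ((n+1)(n+2)) * a_n.

Check with a_0 = 1, a_1 = 2 (apply the recurrence for n = 0, 1, 2, 3): a_0 = 1, a_1 = 2, a_2 = 2, a_3 = 0, a_4 = -1, a_5 = 0.

a_(n+2) = (-n(n-1) - 4 n + 4) / ((n+1)(n+2)) * a_n; check: a_0 = 1, a_1 = 2, a_2 = 2, a_3 = 0, a_4 = -1, a_5 = 0


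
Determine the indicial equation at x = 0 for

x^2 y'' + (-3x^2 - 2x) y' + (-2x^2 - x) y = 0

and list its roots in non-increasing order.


Divide by x^2 to reach normal form y'' + P_1(x) y' + P_2(x) y = 0 with P_1(x) = -3 - 2/x and P_2(x) = -2 - 1/x.
x = 0 is a singular point because the y'-coefficient -3 - 2/x has a pole at x = 0 and the y-coefficient -2 - 1/x has a pole at x = 0.
It is a regular singular point because x P_1(x) = p(x) = -3x - 2 and x^2 P_2(x) = q(x) = -2x^2 - x are polynomials, hence analytic at x = 0.
p(0) = -2,  q(0) = 0.
Indicial equation: r(r-1) + p(0) r + q(0) = 0, i.e. r^2 + (p(0) - 1) r + q(0) = 0, i.e. r^2 - 3 r = 0.
Discriminant: (-3)^2 - 4(0) = 9, so r = (3 ± 3)/2.
Solving: r_1 = 3, r_2 = 0.

indicial: r^2 - 3 r = 0; roots r_1 = 3, r_2 = 0


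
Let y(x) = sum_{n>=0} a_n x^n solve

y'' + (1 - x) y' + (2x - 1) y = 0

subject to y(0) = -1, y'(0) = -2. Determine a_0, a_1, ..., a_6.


Ansatz: y(x) = sum_{n>=0} a_n x^n, so y'(x) = sum_{n>=1} n a_n x^(n-1) and y''(x) = sum_{n>=2} n(n-1) a_n x^(n-2).
Substitute into P(x) y'' + Q(x) y' + R(x) y = 0 with P(x) = 1, Q(x) = 1 - x, R(x) = 2x - 1, and match powers of x.
Initial conditions: a_0 = -1, a_1 = -2.
Setting the coefficient of each power of x to zero and solving order by order (substituting the coefficients already found):
  x^0: 2 a_2 + a_1 - a_0 = 0  ->  2 a_2 = -a_1 + a_0 = 1  ->  a_2 = 1/2
  x^1: 6 a_3 + 2 a_2 - 2 a_1 + 2 a_0 = 0  ->  6 a_3 = -2 a_2 + 2 a_1 - 2 a_0 = -3  ->  a_3 = -1/2
  x^2: 12 a_4 + 3 a_3 - 3 a_2 + 2 a_1 = 0  ->  12 a_4 = -3 a_3 + 3 a_2 - 2 a_1 = 7  ->  a_4 = 7/12
  x^3: 20 a_5 + 4 a_4 - 4 a_3 + 2 a_2 = 0  ->  20 a_5 = -4 a_4 + 4 a_3 - 2 a_2 = -16/3  ->  a_5 = -4/15
  x^4: 30 a_6 + 5 a_5 - 5 a_4 + 2 a_3 = 0  ->  30 a_6 = -5 a_5 + 5 a_4 - 2 a_3 = 21/4  ->  a_6 = 7/40
Truncated series: y(x) = -1 - 2 x + (1/2) x^2 - (1/2) x^3 + (7/12) x^4 - (4/15) x^5 + (7/40) x^6 + O(x^7).

a_0 = -1; a_1 = -2; a_2 = 1/2; a_3 = -1/2; a_4 = 7/12; a_5 = -4/15; a_6 = 7/40


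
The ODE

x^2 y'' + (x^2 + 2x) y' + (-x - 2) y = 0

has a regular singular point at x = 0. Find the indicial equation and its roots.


Divide by x^2 to reach normal form y'' + P_1(x) y' + P_2(x) y = 0 with P_1(x) = 1 + 2/x and P_2(x) = -1/x - 2/x^2.
x = 0 is a singular point because the y'-coefficient 1 + 2/x has a pole at x = 0 and the y-coefficient -1/x - 2/x^2 has a pole at x = 0.
It is a regular singular point because x P_1(x) = p(x) = x + 2 and x^2 P_2(x) = q(x) = -x - 2 are polynomials, hence analytic at x = 0.
p(0) = 2,  q(0) = -2.
Indicial equation: r(r-1) + p(0) r + q(0) = 0, i.e. r^2 + (p(0) - 1) r + q(0) = 0, i.e. r^2 + 1 r - 2 = 0.
Discriminant: (1)^2 - 4(-2) = 9, so r = (-1 ± 3)/2.
Solving: r_1 = 1, r_2 = -2.

indicial: r^2 + 1 r - 2 = 0; roots r_1 = 1, r_2 = -2


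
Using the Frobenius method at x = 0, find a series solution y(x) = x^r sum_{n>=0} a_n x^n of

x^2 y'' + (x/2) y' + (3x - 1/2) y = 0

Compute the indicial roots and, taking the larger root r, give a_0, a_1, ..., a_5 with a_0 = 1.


Write in Frobenius form y'' + (p(x)/x) y' + (q(x)/x^2) y = 0:
  p(x) = 1/2,  q(x) = 3x - 1/2.
Indicial equation: r(r-1) + (1/2) r + (-1/2) = 0 -> roots r_1 = 1, r_2 = -1/2.
Take r = r_1 = 1. Let y(x) = x^r sum_{n>=0} a_n x^n with a_0 = 1.
Substitute y = x^r sum a_n x^n and match x^{r+n}. The recurrence is
  D(n) a_n + 3 a_{n-1} = 0,  where D(n) = (r+n)(r+n-1) + (1/2)(r+n) + (-1/2).
  a_n = -3 / D(n) * a_{n-1}.
Since the indicial polynomial factors as (r - r_1)(r - r_2), D(n) = (r_1 + n - r_1)(r_1 + n - r_2) = n(n + 3/2).
Evaluating step by step (a_0 = 1):
  n = 1: D(1) = 1(1 + 3/2) = 5/2; numerator = -3(1) = -3; a_1 = (-3)/(5/2) = -6/5
  n = 2: D(2) = 2(2 + 3/2) = 7; numerator = -3(-6/5) = 18/5; a_2 = (18/5)/(7) = 18/35
  n = 3: D(3) = 3(3 + 3/2) = 27/2; numerator = -3(18/35) = -54/35; a_3 = (-54/35)/(27/2) = -4/35
  n = 4: D(4) = 4(4 + 3/2) = 22; numerator = -3(-4/35) = 12/35; a_4 = (12/35)/(22) = 6/385
  n = 5: D(5) = 5(5 + 3/2) = 65/2; numerator = -3(6/385) = -18/385; a_5 = (-18/385)/(65/2) = -36/25025

r = 1; a_0 = 1; a_1 = -6/5; a_2 = 18/35; a_3 = -4/35; a_4 = 6/385; a_5 = -36/25025


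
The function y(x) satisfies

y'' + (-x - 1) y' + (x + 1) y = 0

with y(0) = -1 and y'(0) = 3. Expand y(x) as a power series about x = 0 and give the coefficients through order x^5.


Ansatz: y(x) = sum_{n>=0} a_n x^n, so y'(x) = sum_{n>=1} n a_n x^(n-1) and y''(x) = sum_{n>=2} n(n-1) a_n x^(n-2).
Substitute into P(x) y'' + Q(x) y' + R(x) y = 0 with P(x) = 1, Q(x) = -x - 1, R(x) = x + 1, and match powers of x.
Initial conditions: a_0 = -1, a_1 = 3.
Setting the coefficient of each power of x to zero and solving order by order (substituting the coefficients already found):
  x^0: 2 a_2 - a_1 + a_0 = 0  ->  2 a_2 = a_1 - a_0 = 4  ->  a_2 = 2
  x^1: 6 a_3 - 2 a_2 + a_0 = 0  ->  6 a_3 = 2 a_2 - a_0 = 5  ->  a_3 = 5/6
  x^2: 12 a_4 - 3 a_3 - a_2 + a_1 = 0  ->  12 a_4 = 3 a_3 + a_2 - a_1 = 3/2  ->  a_4 = 1/8
  x^3: 20 a_5 - 4 a_4 - 2 a_3 + a_2 = 0  ->  20 a_5 = 4 a_4 + 2 a_3 - a_2 = 1/6  ->  a_5 = 1/120
Truncated series: y(x) = -1 + 3 x + 2 x^2 + (5/6) x^3 + (1/8) x^4 + (1/120) x^5 + O(x^6).

a_0 = -1; a_1 = 3; a_2 = 2; a_3 = 5/6; a_4 = 1/8; a_5 = 1/120


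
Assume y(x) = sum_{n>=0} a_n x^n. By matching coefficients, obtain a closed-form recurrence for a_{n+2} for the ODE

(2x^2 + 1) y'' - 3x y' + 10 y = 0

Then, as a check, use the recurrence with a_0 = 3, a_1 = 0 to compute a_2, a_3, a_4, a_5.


Substitute y = sum_n a_n x^n.
(1 + 2 x^2) y'' contributes (n+2)(n+1) a_{n+2} + 2 n(n-1) a_n at x^n.
-3 x y'(x) contributes -3 n a_n at x^n.
10 y(x) contributes 10 a_n at x^n.
Matching x^n: (n+2)(n+1) a_{n+2} + (2 n(n-1) - 3 n + 10) a_n = 0.
Thus a_{n+2} = (-2 n(n-1) + 3 n - 10) / ((n+1)(n+2)) * a_n.

Check with a_0 = 3, a_1 = 0 (apply the recurrence for n = 0, 1, 2, 3): a_0 = 3, a_1 = 0, a_2 = -15, a_3 = 0, a_4 = 10, a_5 = 0.

a_(n+2) = (-2 n(n-1) + 3 n - 10) / ((n+1)(n+2)) * a_n; check: a_0 = 3, a_1 = 0, a_2 = -15, a_3 = 0, a_4 = 10, a_5 = 0


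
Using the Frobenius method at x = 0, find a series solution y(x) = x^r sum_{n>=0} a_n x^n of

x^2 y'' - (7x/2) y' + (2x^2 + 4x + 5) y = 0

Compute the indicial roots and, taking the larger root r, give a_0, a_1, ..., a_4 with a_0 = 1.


Write in Frobenius form y'' + (p(x)/x) y' + (q(x)/x^2) y = 0:
  p(x) = -7/2,  q(x) = 2x^2 + 4x + 5.
Indicial equation: r(r-1) + (-7/2) r + (5) = 0 -> roots r_1 = 5/2, r_2 = 2.
Take r = r_1 = 5/2. Let y(x) = x^r sum_{n>=0} a_n x^n with a_0 = 1.
Substitute y = x^r sum a_n x^n and match x^{r+n}. The recurrence is
  D(n) a_n + 4 a_{n-1} + 2 a_{n-2} = 0,  where D(n) = (r+n)(r+n-1) + (-7/2)(r+n) + (5).
  a_n = [-4 a_{n-1} - 2 a_{n-2}] / D(n).
Since the indicial polynomial factors as (r - r_1)(r - r_2), D(n) = (r_1 + n - r_1)(r_1 + n - r_2) = n(n + 1/2).
Evaluating step by step (a_0 = 1):
  n = 1: D(1) = 1(1 + 1/2) = 3/2; numerator = -4(1) = -4; a_1 = (-4)/(3/2) = -8/3
  n = 2: D(2) = 2(2 + 1/2) = 5; numerator = -4(-8/3) - 2(1) = 26/3; a_2 = (26/3)/(5) = 26/15
  n = 3: D(3) = 3(3 + 1/2) = 21/2; numerator = -4(26/15) - 2(-8/3) = -8/5; a_3 = (-8/5)/(21/2) = -16/105
  n = 4: D(4) = 4(4 + 1/2) = 18; numerator = -4(-16/105) - 2(26/15) = -20/7; a_4 = (-20/7)/(18) = -10/63

r = 5/2; a_0 = 1; a_1 = -8/3; a_2 = 26/15; a_3 = -16/105; a_4 = -10/63


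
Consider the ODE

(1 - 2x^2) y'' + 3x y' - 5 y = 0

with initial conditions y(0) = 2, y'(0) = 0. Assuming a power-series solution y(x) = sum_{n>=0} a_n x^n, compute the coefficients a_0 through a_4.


Ansatz: y(x) = sum_{n>=0} a_n x^n, so y'(x) = sum_{n>=1} n a_n x^(n-1) and y''(x) = sum_{n>=2} n(n-1) a_n x^(n-2).
Substitute into P(x) y'' + Q(x) y' + R(x) y = 0 with P(x) = 1 - 2x^2, Q(x) = 3x, R(x) = -5, and match powers of x.
Initial conditions: a_0 = 2, a_1 = 0.
Setting the coefficient of each power of x to zero and solving order by order (substituting the coefficients already found):
  x^0: 2 a_2 - 5 a_0 = 0  ->  2 a_2 = 5 a_0 = 10  ->  a_2 = 5
  x^1: 6 a_3 - 2 a_1 = 0  ->  6 a_3 = 2 a_1 = 0  ->  a_3 = 0
  x^2: 12 a_4 - 3 a_2 = 0  ->  12 a_4 = 3 a_2 = 15  ->  a_4 = 5/4
Truncated series: y(x) = 2 + 5 x^2 + (5/4) x^4 + O(x^5).

a_0 = 2; a_1 = 0; a_2 = 5; a_3 = 0; a_4 = 5/4


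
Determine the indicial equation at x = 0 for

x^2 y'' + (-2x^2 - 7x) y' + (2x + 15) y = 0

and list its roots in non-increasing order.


Divide by x^2 to reach normal form y'' + P_1(x) y' + P_2(x) y = 0 with P_1(x) = -2 - 7/x and P_2(x) = 2/x + 15/x^2.
x = 0 is a singular point because the y'-coefficient -2 - 7/x has a pole at x = 0 and the y-coefficient 2/x + 15/x^2 has a pole at x = 0.
It is a regular singular point because x P_1(x) = p(x) = -2x - 7 and x^2 P_2(x) = q(x) = 2x + 15 are polynomials, hence analytic at x = 0.
p(0) = -7,  q(0) = 15.
Indicial equation: r(r-1) + p(0) r + q(0) = 0, i.e. r^2 + (p(0) - 1) r + q(0) = 0, i.e. r^2 - 8 r + 15 = 0.
Discriminant: (-8)^2 - 4(15) = 4, so r = (8 ± 2)/2.
Solving: r_1 = 5, r_2 = 3.

indicial: r^2 - 8 r + 15 = 0; roots r_1 = 5, r_2 = 3


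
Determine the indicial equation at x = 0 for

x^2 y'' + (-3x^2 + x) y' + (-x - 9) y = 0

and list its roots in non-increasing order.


Divide by x^2 to reach normal form y'' + P_1(x) y' + P_2(x) y = 0 with P_1(x) = -3 + 1/x and P_2(x) = -1/x - 9/x^2.
x = 0 is a singular point because the y'-coefficient -3 + 1/x has a pole at x = 0 and the y-coefficient -1/x - 9/x^2 has a pole at x = 0.
It is a regular singular point because x P_1(x) = p(x) = 1 - 3x and x^2 P_2(x) = q(x) = -x - 9 are polynomials, hence analytic at x = 0.
p(0) = 1,  q(0) = -9.
Indicial equation: r(r-1) + p(0) r + q(0) = 0, i.e. r^2 + (p(0) - 1) r + q(0) = 0, i.e. r^2 - 9 = 0.
Discriminant: (0)^2 - 4(-9) = 36, so r = (0 ± 6)/2.
Solving: r_1 = 3, r_2 = -3.

indicial: r^2 - 9 = 0; roots r_1 = 3, r_2 = -3


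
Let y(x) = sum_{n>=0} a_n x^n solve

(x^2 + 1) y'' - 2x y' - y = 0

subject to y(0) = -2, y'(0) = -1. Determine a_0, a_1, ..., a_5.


Ansatz: y(x) = sum_{n>=0} a_n x^n, so y'(x) = sum_{n>=1} n a_n x^(n-1) and y''(x) = sum_{n>=2} n(n-1) a_n x^(n-2).
Substitute into P(x) y'' + Q(x) y' + R(x) y = 0 with P(x) = x^2 + 1, Q(x) = -2x, R(x) = -1, and match powers of x.
Initial conditions: a_0 = -2, a_1 = -1.
Setting the coefficient of each power of x to zero and solving order by order (substituting the coefficients already found):
  x^0: 2 a_2 - a_0 = 0  ->  2 a_2 = a_0 = -2  ->  a_2 = -1
  x^1: 6 a_3 - 3 a_1 = 0  ->  6 a_3 = 3 a_1 = -3  ->  a_3 = -1/2
  x^2: 12 a_4 - 3 a_2 = 0  ->  12 a_4 = 3 a_2 = -3  ->  a_4 = -1/4
  x^3: 20 a_5 - a_3 = 0  ->  20 a_5 = a_3 = -1/2  ->  a_5 = -1/40
Truncated series: y(x) = -2 - x - x^2 - (1/2) x^3 - (1/4) x^4 - (1/40) x^5 + O(x^6).

a_0 = -2; a_1 = -1; a_2 = -1; a_3 = -1/2; a_4 = -1/4; a_5 = -1/40


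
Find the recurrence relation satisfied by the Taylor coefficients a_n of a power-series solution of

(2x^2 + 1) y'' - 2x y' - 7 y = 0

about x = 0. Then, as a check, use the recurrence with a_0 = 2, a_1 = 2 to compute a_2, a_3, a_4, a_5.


Substitute y = sum_n a_n x^n.
(1 + 2 x^2) y'' contributes (n+2)(n+1) a_{n+2} + 2 n(n-1) a_n at x^n.
-2 x y'(x) contributes -2 n a_n at x^n.
-7 y(x) contributes -7 a_n at x^n.
Matching x^n: (n+2)(n+1) a_{n+2} + (2 n(n-1) - 2 n - 7) a_n = 0.
Thus a_{n+2} = (-2 n(n-1) + 2 n + 7) / ((n+1)(n+2)) * a_n.

Check with a_0 = 2, a_1 = 2 (apply the recurrence for n = 0, 1, 2, 3): a_0 = 2, a_1 = 2, a_2 = 7, a_3 = 3, a_4 = 49/12, a_5 = 3/20.

a_(n+2) = (-2 n(n-1) + 2 n + 7) / ((n+1)(n+2)) * a_n; check: a_0 = 2, a_1 = 2, a_2 = 7, a_3 = 3, a_4 = 49/12, a_5 = 3/20


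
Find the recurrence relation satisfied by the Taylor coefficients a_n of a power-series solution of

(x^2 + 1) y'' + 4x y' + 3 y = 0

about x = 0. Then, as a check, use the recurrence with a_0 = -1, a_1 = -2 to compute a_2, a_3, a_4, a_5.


Substitute y = sum_n a_n x^n.
(1 + 1 x^2) y'' contributes (n+2)(n+1) a_{n+2} + n(n-1) a_n at x^n.
4 x y'(x) contributes 4 n a_n at x^n.
3 y(x) contributes 3 a_n at x^n.
Matching x^n: (n+2)(n+1) a_{n+2} + (n(n-1) + 4 n + 3) a_n = 0.
Thus a_{n+2} = (-n(n-1) - 4 n - 3) / ((n+1)(n+2)) * a_n.

Check with a_0 = -1, a_1 = -2 (apply the recurrence for n = 0, 1, 2, 3): a_0 = -1, a_1 = -2, a_2 = 3/2, a_3 = 7/3, a_4 = -13/8, a_5 = -49/20.

a_(n+2) = (-n(n-1) - 4 n - 3) / ((n+1)(n+2)) * a_n; check: a_0 = -1, a_1 = -2, a_2 = 3/2, a_3 = 7/3, a_4 = -13/8, a_5 = -49/20


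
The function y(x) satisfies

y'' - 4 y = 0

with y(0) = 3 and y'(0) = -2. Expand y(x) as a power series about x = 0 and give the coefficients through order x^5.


Ansatz: y(x) = sum_{n>=0} a_n x^n, so y'(x) = sum_{n>=1} n a_n x^(n-1) and y''(x) = sum_{n>=2} n(n-1) a_n x^(n-2).
Substitute into P(x) y'' + Q(x) y' + R(x) y = 0 with P(x) = 1, Q(x) = 0, R(x) = -4, and match powers of x.
Initial conditions: a_0 = 3, a_1 = -2.
Setting the coefficient of each power of x to zero and solving order by order (substituting the coefficients already found):
  x^0: 2 a_2 - 4 a_0 = 0  ->  2 a_2 = 4 a_0 = 12  ->  a_2 = 6
  x^1: 6 a_3 - 4 a_1 = 0  ->  6 a_3 = 4 a_1 = -8  ->  a_3 = -4/3
  x^2: 12 a_4 - 4 a_2 = 0  ->  12 a_4 = 4 a_2 = 24  ->  a_4 = 2
  x^3: 20 a_5 - 4 a_3 = 0  ->  20 a_5 = 4 a_3 = -16/3  ->  a_5 = -4/15
Truncated series: y(x) = 3 - 2 x + 6 x^2 - (4/3) x^3 + 2 x^4 - (4/15) x^5 + O(x^6).

a_0 = 3; a_1 = -2; a_2 = 6; a_3 = -4/3; a_4 = 2; a_5 = -4/15


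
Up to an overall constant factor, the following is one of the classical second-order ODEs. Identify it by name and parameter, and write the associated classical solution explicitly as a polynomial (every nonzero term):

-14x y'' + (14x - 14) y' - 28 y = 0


All three coefficients share the factor -14; dividing through by -14 gives  x y'' + (1 - x) y' + 2 y = 0.
This matches the Laguerre equation x y'' + (1 - x) y' + n y = 0 with n = 2; the polynomial solution is L_2(x).
With y = sum_k a_k x^k, matching x^k gives (k+1)k a_{k+1} + (k+1) a_{k+1} - k a_k + n a_k = 0, i.e. (k+1)^2 a_{k+1} = (k - n) a_k = (k - 2) a_k. The right side vanishes at k = 2, so the series terminates at degree 2.
Standard normalization L_n(0) = 1 gives a_0 = 1. Work upward with a_{k+1} = (k - 2) a_k / (k+1)^2:
  a_1 = (0 - 2)(1) / 1^2 = -2/1 = -2
  a_2 = (1 - 2)(-2) / 2^2 = 2/4 = 1/2
Hence L_2(x) = x^2/2 - 2 x + 1.

L_2(x); series = x^2/2 - 2 x + 1


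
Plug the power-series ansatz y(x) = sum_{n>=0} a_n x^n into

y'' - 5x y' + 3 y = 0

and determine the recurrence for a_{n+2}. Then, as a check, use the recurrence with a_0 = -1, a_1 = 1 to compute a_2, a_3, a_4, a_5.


Substitute y = sum_n a_n x^n.
y''(x) has coefficient (n+2)(n+1) a_{n+2} at x^n;
-5 x y'(x) has coefficient -5 n a_n at x^n (shift);
3 y(x) has coefficient 3 a_n at x^n.
Matching x^n: (n+2)(n+1) a_{n+2} + (-5n + 3) a_n = 0.
Thus a_{n+2} = (5n - 3) / ((n+1)(n+2)) * a_n.

Check with a_0 = -1, a_1 = 1 (apply the recurrence for n = 0, 1, 2, 3): a_0 = -1, a_1 = 1, a_2 = 3/2, a_3 = 1/3, a_4 = 7/8, a_5 = 1/5.

a_(n+2) = (5n - 3) / ((n+1)(n+2)) * a_n; check: a_0 = -1, a_1 = 1, a_2 = 3/2, a_3 = 1/3, a_4 = 7/8, a_5 = 1/5


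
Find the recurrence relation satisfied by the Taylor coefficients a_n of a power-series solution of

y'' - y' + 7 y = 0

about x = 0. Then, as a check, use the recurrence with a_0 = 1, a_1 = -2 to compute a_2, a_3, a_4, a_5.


Substitute y = sum_n a_n x^n.
y''(x) has coefficient (n+2)(n+1) a_{n+2} at x^n;
-y'(x) has coefficient -(n+1) a_{n+1} at x^n;
7 y(x) has coefficient 7 a_n at x^n.
Matching x^n: (n+2)(n+1) a_{n+2} - (n+1) a_{n+1} + 7 a_n = 0.
Thus a_{n+2} = [(n+1) a_{n+1} - 7 a_n] / ((n+1)(n+2)).

Check with a_0 = 1, a_1 = -2 (apply the recurrence for n = 0, 1, 2, 3): a_0 = 1, a_1 = -2, a_2 = -9/2, a_3 = 5/6, a_4 = 17/6, a_5 = 11/40.

a_(n+2) = [(n+1) a_(n+1) - 7 a_n] / ((n+1)(n+2)); check: a_0 = 1, a_1 = -2, a_2 = -9/2, a_3 = 5/6, a_4 = 17/6, a_5 = 11/40


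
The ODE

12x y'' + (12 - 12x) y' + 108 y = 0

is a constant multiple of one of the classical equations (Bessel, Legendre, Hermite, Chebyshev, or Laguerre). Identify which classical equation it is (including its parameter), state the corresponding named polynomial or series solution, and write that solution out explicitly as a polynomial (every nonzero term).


All three coefficients share the factor 12; dividing through by 12 gives  x y'' + (1 - x) y' + 9 y = 0.
This matches the Laguerre equation x y'' + (1 - x) y' + n y = 0 with n = 9; the polynomial solution is L_9(x).
With y = sum_k a_k x^k, matching x^k gives (k+1)k a_{k+1} + (k+1) a_{k+1} - k a_k + n a_k = 0, i.e. (k+1)^2 a_{k+1} = (k - n) a_k = (k - 9) a_k. The right side vanishes at k = 9, so the series terminates at degree 9.
Standard normalization L_n(0) = 1 gives a_0 = 1. Work upward with a_{k+1} = (k - 9) a_k / (k+1)^2:
  a_1 = (0 - 9)(1) / 1^2 = -9/1 = -9
  a_2 = (1 - 9)(-9) / 2^2 = 72/4 = 18
  a_3 = (2 - 9)(18) / 3^2 = -126/9 = -14
  a_4 = (3 - 9)(-14) / 4^2 = 84/16 = 21/4
  a_5 = (4 - 9)(21/4) / 5^2 = (-105/4)/25 = -21/20
  a_6 = (5 - 9)(-21/20) / 6^2 = (21/5)/36 = 7/60
  a_7 = (6 - 9)(7/60) / 7^2 = (-7/20)/49 = -1/140
  a_8 = (7 - 9)(-1/140) / 8^2 = (1/70)/64 = 1/4480
  a_9 = (8 - 9)(1/4480) / 9^2 = (-1/4480)/81 = -1/362880
Hence L_9(x) = -x^9/362880 + x^8/4480 - x^7/140 + 7 x^6/60 - 21 x^5/20 + 21 x^4/4 - 14 x^3 + 18 x^2 - 9 x + 1.

L_9(x); series = -x^9/362880 + x^8/4480 - x^7/140 + 7 x^6/60 - 21 x^5/20 + 21 x^4/4 - 14 x^3 + 18 x^2 - 9 x + 1


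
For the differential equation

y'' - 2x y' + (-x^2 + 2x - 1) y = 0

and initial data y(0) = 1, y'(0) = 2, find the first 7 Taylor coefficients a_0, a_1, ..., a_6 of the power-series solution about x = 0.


Ansatz: y(x) = sum_{n>=0} a_n x^n, so y'(x) = sum_{n>=1} n a_n x^(n-1) and y''(x) = sum_{n>=2} n(n-1) a_n x^(n-2).
Substitute into P(x) y'' + Q(x) y' + R(x) y = 0 with P(x) = 1, Q(x) = -2x, R(x) = -x^2 + 2x - 1, and match powers of x.
Initial conditions: a_0 = 1, a_1 = 2.
Setting the coefficient of each power of x to zero and solving order by order (substituting the coefficients already found):
  x^0: 2 a_2 - a_0 = 0  ->  2 a_2 = a_0 = 1  ->  a_2 = 1/2
  x^1: 6 a_3 - 3 a_1 + 2 a_0 = 0  ->  6 a_3 = 3 a_1 - 2 a_0 = 4  ->  a_3 = 2/3
  x^2: 12 a_4 - 5 a_2 + 2 a_1 - a_0 = 0  ->  12 a_4 = 5 a_2 - 2 a_1 + a_0 = -1/2  ->  a_4 = -1/24
  x^3: 20 a_5 - 7 a_3 + 2 a_2 - a_1 = 0  ->  20 a_5 = 7 a_3 - 2 a_2 + a_1 = 17/3  ->  a_5 = 17/60
  x^4: 30 a_6 - 9 a_4 + 2 a_3 - a_2 = 0  ->  30 a_6 = 9 a_4 - 2 a_3 + a_2 = -29/24  ->  a_6 = -29/720
Truncated series: y(x) = 1 + 2 x + (1/2) x^2 + (2/3) x^3 - (1/24) x^4 + (17/60) x^5 - (29/720) x^6 + O(x^7).

a_0 = 1; a_1 = 2; a_2 = 1/2; a_3 = 2/3; a_4 = -1/24; a_5 = 17/60; a_6 = -29/720


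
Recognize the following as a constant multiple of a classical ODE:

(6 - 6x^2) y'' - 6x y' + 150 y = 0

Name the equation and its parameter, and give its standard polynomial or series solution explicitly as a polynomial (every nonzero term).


All three coefficients share the factor 6; dividing through by 6 gives  (1 - x^2) y'' - x y' + 25 y = 0.
This matches the Chebyshev equation (1 - x^2) y'' - x y' + n^2 y = 0 (note the -x y' term, not -2x y') with n^2 = 25, so n = 5; the polynomial solution is T_5(x).
With y = sum_k a_k x^k, matching x^k gives (k+2)(k+1) a_{k+2} = (k^2 - n^2) a_k = (k - 5)(k + 5) a_k. The right side vanishes at k = 5, so the series with the parity of 5 terminates at degree 5.
Standard normalization: leading coefficient of T_n is 2^(n-1), so a_5 = 2^4 = 16. Work downward with a_k = (k+1)(k+2) a_{k+2} / ((k - 5)(k + 5)):
  a_3 = (4)(5)(16) / ((3 - 5)(3 + 5)) = 320/(-16) = -20
  a_1 = (2)(3)(-20) / ((1 - 5)(1 + 5)) = -120/(-24) = 5
Hence T_5(x) = 16 x^5 - 20 x^3 + 5 x.

T_5(x); series = 16 x^5 - 20 x^3 + 5 x


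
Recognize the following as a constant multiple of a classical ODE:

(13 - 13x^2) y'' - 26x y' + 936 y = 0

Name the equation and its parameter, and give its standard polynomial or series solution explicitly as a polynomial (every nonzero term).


All three coefficients share the factor 13; dividing through by 13 gives  (1 - x^2) y'' - 2x y' + 72 y = 0.
This matches the Legendre equation (1 - x^2) y'' - 2x y' + n(n+1) y = 0 (note the -2x y' term) with n(n+1) = 72, so n = 8; the polynomial solution is P_8(x).
With y = sum_k a_k x^k, matching x^k gives (k+2)(k+1) a_{k+2} = [k(k+1) - n(n+1)] a_k = (k - 8)(k + 9) a_k. The right side vanishes at k = 8, so the series with the parity of 8 terminates at degree 8.
Standard normalization (P_n(1) = 1): leading coefficient (2n)!/(2^n (n!)^2) = 20922789888000/(256*1625702400) = 6435/128, so a_8 = 6435/128. Work downward with a_k = (k+1)(k+2) a_{k+2} / ((k - 8)(k + 9)):
  a_6 = (7)(8)(6435/128) / ((6 - 8)(6 + 9)) = (45045/16)/(-30) = -3003/32
  a_4 = (5)(6)(-3003/32) / ((4 - 8)(4 + 9)) = (-45045/16)/(-52) = 3465/64
  a_2 = (3)(4)(3465/64) / ((2 - 8)(2 + 9)) = (10395/16)/(-66) = -315/32
  a_0 = (1)(2)(-315/32) / ((0 - 8)(0 + 9)) = (-315/16)/(-72) = 35/128
Hence P_8(x) = 6435 x^8/128 - 3003 x^6/32 + 3465 x^4/64 - 315 x^2/32 + 35/128.

P_8(x); series = 6435 x^8/128 - 3003 x^6/32 + 3465 x^4/64 - 315 x^2/32 + 35/128


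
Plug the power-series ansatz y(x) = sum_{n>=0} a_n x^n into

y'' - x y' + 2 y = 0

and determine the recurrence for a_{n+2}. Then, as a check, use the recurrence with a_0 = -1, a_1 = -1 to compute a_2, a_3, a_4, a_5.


Substitute y = sum_n a_n x^n.
y''(x) has coefficient (n+2)(n+1) a_{n+2} at x^n;
-x y'(x) has coefficient -n a_n at x^n (shift);
2 y(x) has coefficient 2 a_n at x^n.
Matching x^n: (n+2)(n+1) a_{n+2} + (-n + 2) a_n = 0.
Thus a_{n+2} = (n - 2) / ((n+1)(n+2)) * a_n.

Check with a_0 = -1, a_1 = -1 (apply the recurrence for n = 0, 1, 2, 3): a_0 = -1, a_1 = -1, a_2 = 1, a_3 = 1/6, a_4 = 0, a_5 = 1/120.

a_(n+2) = (n - 2) / ((n+1)(n+2)) * a_n; check: a_0 = -1, a_1 = -1, a_2 = 1, a_3 = 1/6, a_4 = 0, a_5 = 1/120


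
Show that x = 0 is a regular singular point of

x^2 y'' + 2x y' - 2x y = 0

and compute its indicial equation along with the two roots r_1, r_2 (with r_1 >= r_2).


Divide by x^2 to reach normal form y'' + P_1(x) y' + P_2(x) y = 0 with P_1(x) = 2/x and P_2(x) = -2/x.
x = 0 is a singular point because the y'-coefficient 2/x has a pole at x = 0 and the y-coefficient -2/x has a pole at x = 0.
It is a regular singular point because x P_1(x) = p(x) = 2 and x^2 P_2(x) = q(x) = -2x are polynomials, hence analytic at x = 0.
p(0) = 2,  q(0) = 0.
Indicial equation: r(r-1) + p(0) r + q(0) = 0, i.e. r^2 + (p(0) - 1) r + q(0) = 0, i.e. r^2 + 1 r = 0.
Discriminant: (1)^2 - 4(0) = 1, so r = (-1 ± 1)/2.
Solving: r_1 = 0, r_2 = -1.

indicial: r^2 + 1 r = 0; roots r_1 = 0, r_2 = -1


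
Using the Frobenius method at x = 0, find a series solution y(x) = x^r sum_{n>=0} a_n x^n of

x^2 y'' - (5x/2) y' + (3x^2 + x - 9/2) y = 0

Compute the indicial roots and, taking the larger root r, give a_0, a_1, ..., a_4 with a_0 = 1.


Write in Frobenius form y'' + (p(x)/x) y' + (q(x)/x^2) y = 0:
  p(x) = -5/2,  q(x) = 3x^2 + x - 9/2.
Indicial equation: r(r-1) + (-5/2) r + (-9/2) = 0 -> roots r_1 = 9/2, r_2 = -1.
Take r = r_1 = 9/2. Let y(x) = x^r sum_{n>=0} a_n x^n with a_0 = 1.
Substitute y = x^r sum a_n x^n and match x^{r+n}. The recurrence is
  D(n) a_n + 1 a_{n-1} + 3 a_{n-2} = 0,  where D(n) = (r+n)(r+n-1) + (-5/2)(r+n) + (-9/2).
  a_n = [-1 a_{n-1} - 3 a_{n-2}] / D(n).
Since the indicial polynomial factors as (r - r_1)(r - r_2), D(n) = (r_1 + n - r_1)(r_1 + n - r_2) = n(n + 11/2).
Evaluating step by step (a_0 = 1):
  n = 1: D(1) = 1(1 + 11/2) = 13/2; numerator = -1(1) = -1; a_1 = (-1)/(13/2) = -2/13
  n = 2: D(2) = 2(2 + 11/2) = 15; numerator = -1(-2/13) - 3(1) = -37/13; a_2 = (-37/13)/(15) = -37/195
  n = 3: D(3) = 3(3 + 11/2) = 51/2; numerator = -1(-37/195) - 3(-2/13) = 127/195; a_3 = (127/195)/(51/2) = 254/9945
  n = 4: D(4) = 4(4 + 11/2) = 38; numerator = -1(254/9945) - 3(-37/195) = 5407/9945; a_4 = (5407/9945)/(38) = 5407/377910

r = 9/2; a_0 = 1; a_1 = -2/13; a_2 = -37/195; a_3 = 254/9945; a_4 = 5407/377910


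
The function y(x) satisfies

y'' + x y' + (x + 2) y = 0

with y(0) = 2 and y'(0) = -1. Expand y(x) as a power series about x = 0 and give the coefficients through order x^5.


Ansatz: y(x) = sum_{n>=0} a_n x^n, so y'(x) = sum_{n>=1} n a_n x^(n-1) and y''(x) = sum_{n>=2} n(n-1) a_n x^(n-2).
Substitute into P(x) y'' + Q(x) y' + R(x) y = 0 with P(x) = 1, Q(x) = x, R(x) = x + 2, and match powers of x.
Initial conditions: a_0 = 2, a_1 = -1.
Setting the coefficient of each power of x to zero and solving order by order (substituting the coefficients already found):
  x^0: 2 a_2 + 2 a_0 = 0  ->  2 a_2 = -2 a_0 = -4  ->  a_2 = -2
  x^1: 6 a_3 + 3 a_1 + a_0 = 0  ->  6 a_3 = -3 a_1 - a_0 = 1  ->  a_3 = 1/6
  x^2: 12 a_4 + 4 a_2 + a_1 = 0  ->  12 a_4 = -4 a_2 - a_1 = 9  ->  a_4 = 3/4
  x^3: 20 a_5 + 5 a_3 + a_2 = 0  ->  20 a_5 = -5 a_3 - a_2 = 7/6  ->  a_5 = 7/120
Truncated series: y(x) = 2 - x - 2 x^2 + (1/6) x^3 + (3/4) x^4 + (7/120) x^5 + O(x^6).

a_0 = 2; a_1 = -1; a_2 = -2; a_3 = 1/6; a_4 = 3/4; a_5 = 7/120


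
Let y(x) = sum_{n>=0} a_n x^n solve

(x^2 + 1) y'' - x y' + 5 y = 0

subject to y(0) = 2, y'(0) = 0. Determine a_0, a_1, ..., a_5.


Ansatz: y(x) = sum_{n>=0} a_n x^n, so y'(x) = sum_{n>=1} n a_n x^(n-1) and y''(x) = sum_{n>=2} n(n-1) a_n x^(n-2).
Substitute into P(x) y'' + Q(x) y' + R(x) y = 0 with P(x) = x^2 + 1, Q(x) = -x, R(x) = 5, and match powers of x.
Initial conditions: a_0 = 2, a_1 = 0.
Setting the coefficient of each power of x to zero and solving order by order (substituting the coefficients already found):
  x^0: 2 a_2 + 5 a_0 = 0  ->  2 a_2 = -5 a_0 = -10  ->  a_2 = -5
  x^1: 6 a_3 + 4 a_1 = 0  ->  6 a_3 = -4 a_1 = 0  ->  a_3 = 0
  x^2: 12 a_4 + 5 a_2 = 0  ->  12 a_4 = -5 a_2 = 25  ->  a_4 = 25/12
  x^3: 20 a_5 + 8 a_3 = 0  ->  20 a_5 = -8 a_3 = 0  ->  a_5 = 0
Truncated series: y(x) = 2 - 5 x^2 + (25/12) x^4 + O(x^6).

a_0 = 2; a_1 = 0; a_2 = -5; a_3 = 0; a_4 = 25/12; a_5 = 0


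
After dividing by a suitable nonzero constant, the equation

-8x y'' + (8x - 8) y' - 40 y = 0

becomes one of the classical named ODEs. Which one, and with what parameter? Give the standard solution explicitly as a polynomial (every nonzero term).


All three coefficients share the factor -8; dividing through by -8 gives  x y'' + (1 - x) y' + 5 y = 0.
This matches the Laguerre equation x y'' + (1 - x) y' + n y = 0 with n = 5; the polynomial solution is L_5(x).
With y = sum_k a_k x^k, matching x^k gives (k+1)k a_{k+1} + (k+1) a_{k+1} - k a_k + n a_k = 0, i.e. (k+1)^2 a_{k+1} = (k - n) a_k = (k - 5) a_k. The right side vanishes at k = 5, so the series terminates at degree 5.
Standard normalization L_n(0) = 1 gives a_0 = 1. Work upward with a_{k+1} = (k - 5) a_k / (k+1)^2:
  a_1 = (0 - 5)(1) / 1^2 = -5/1 = -5
  a_2 = (1 - 5)(-5) / 2^2 = 20/4 = 5
  a_3 = (2 - 5)(5) / 3^2 = -15/9 = -5/3
  a_4 = (3 - 5)(-5/3) / 4^2 = (10/3)/16 = 5/24
  a_5 = (4 - 5)(5/24) / 5^2 = (-5/24)/25 = -1/120
Hence L_5(x) = -x^5/120 + 5 x^4/24 - 5 x^3/3 + 5 x^2 - 5 x + 1.

L_5(x); series = -x^5/120 + 5 x^4/24 - 5 x^3/3 + 5 x^2 - 5 x + 1


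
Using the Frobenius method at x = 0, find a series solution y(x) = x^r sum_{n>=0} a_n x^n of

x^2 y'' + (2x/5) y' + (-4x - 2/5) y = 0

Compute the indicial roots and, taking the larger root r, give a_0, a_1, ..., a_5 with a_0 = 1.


Write in Frobenius form y'' + (p(x)/x) y' + (q(x)/x^2) y = 0:
  p(x) = 2/5,  q(x) = -4x - 2/5.
Indicial equation: r(r-1) + (2/5) r + (-2/5) = 0 -> roots r_1 = 1, r_2 = -2/5.
Take r = r_1 = 1. Let y(x) = x^r sum_{n>=0} a_n x^n with a_0 = 1.
Substitute y = x^r sum a_n x^n and match x^{r+n}. The recurrence is
  D(n) a_n - 4 a_{n-1} = 0,  where D(n) = (r+n)(r+n-1) + (2/5)(r+n) + (-2/5).
  a_n = 4 / D(n) * a_{n-1}.
Since the indicial polynomial factors as (r - r_1)(r - r_2), D(n) = (r_1 + n - r_1)(r_1 + n - r_2) = n(n + 7/5).
Evaluating step by step (a_0 = 1):
  n = 1: D(1) = 1(1 + 7/5) = 12/5; numerator = 4(1) = 4; a_1 = (4)/(12/5) = 5/3
  n = 2: D(2) = 2(2 + 7/5) = 34/5; numerator = 4(5/3) = 20/3; a_2 = (20/3)/(34/5) = 50/51
  n = 3: D(3) = 3(3 + 7/5) = 66/5; numerator = 4(50/51) = 200/51; a_3 = (200/51)/(66/5) = 500/1683
  n = 4: D(4) = 4(4 + 7/5) = 108/5; numerator = 4(500/1683) = 2000/1683; a_4 = (2000/1683)/(108/5) = 2500/45441
  n = 5: D(5) = 5(5 + 7/5) = 32; numerator = 4(2500/45441) = 10000/45441; a_5 = (10000/45441)/(32) = 625/90882

r = 1; a_0 = 1; a_1 = 5/3; a_2 = 50/51; a_3 = 500/1683; a_4 = 2500/45441; a_5 = 625/90882
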